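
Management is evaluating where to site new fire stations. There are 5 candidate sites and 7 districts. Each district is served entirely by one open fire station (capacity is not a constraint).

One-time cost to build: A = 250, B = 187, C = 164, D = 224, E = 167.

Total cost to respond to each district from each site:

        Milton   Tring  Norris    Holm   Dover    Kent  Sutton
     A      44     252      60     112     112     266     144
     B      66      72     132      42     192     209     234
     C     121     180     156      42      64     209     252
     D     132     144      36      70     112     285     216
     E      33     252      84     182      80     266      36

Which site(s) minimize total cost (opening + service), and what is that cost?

Open B and E; minimum total cost 910.

For any fixed open set, each district goes to its cheapest open site; total = fixed + service.
{B, E}: Milton→E 33, Tring→B 72, Norris→E 84, Holm→B 42, Dover→E 80, Kent→B 209, Sutton→E 36. Service 556; fixed 354; total 910.
{C, E}: service 648 + fixed 331 = 979
{D, E}: service 665 + fixed 391 = 1056
{A, B, C, D, E}: service 492 + fixed 992 = 1484
No other subset beats 910.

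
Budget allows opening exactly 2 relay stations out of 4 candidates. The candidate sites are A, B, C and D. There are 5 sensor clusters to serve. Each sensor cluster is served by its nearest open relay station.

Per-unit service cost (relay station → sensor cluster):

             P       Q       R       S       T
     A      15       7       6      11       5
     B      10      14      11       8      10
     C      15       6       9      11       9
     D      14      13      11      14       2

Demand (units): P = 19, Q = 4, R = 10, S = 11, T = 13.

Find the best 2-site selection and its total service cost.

Choose A and B; total service cost 431.

With exactly 2 open, each sensor cluster uses its cheapest among the chosen.
{A, B}: P→B 10·19=190, Q→A 7·4=28, R→A 6·10=60, S→B 8·11=88, T→A 5·13=65. Service cost 431.
{B, D}: service cost 466
{A, D}: service cost 501
Among all 6 size-2 choices, {A, B} is lowest.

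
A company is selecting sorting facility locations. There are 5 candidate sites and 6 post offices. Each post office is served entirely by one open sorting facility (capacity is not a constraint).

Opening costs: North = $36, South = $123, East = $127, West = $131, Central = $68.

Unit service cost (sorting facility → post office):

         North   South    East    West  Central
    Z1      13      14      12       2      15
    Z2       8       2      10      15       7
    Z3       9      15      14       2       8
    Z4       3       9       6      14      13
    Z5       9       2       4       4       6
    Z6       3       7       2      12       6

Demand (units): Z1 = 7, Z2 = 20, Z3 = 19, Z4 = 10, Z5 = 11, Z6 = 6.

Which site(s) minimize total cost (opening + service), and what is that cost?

For any fixed open set, each post office goes to its cheapest open site; total = fixed + service.
{North, South, West}: Z1→West 2·7=14, Z2→South 2·20=40, Z3→West 2·19=38, Z4→North 3·10=30, Z5→South 2·11=22, Z6→North 3·6=18. Service 162; fixed 290; total 452.
{North, West}: Z1→West 2·7=14, Z2→North 8·20=160, Z3→West 2·19=38, Z4→North 3·10=30, Z5→West 4·11=44, Z6→North 3·6=18. Service 304; fixed 167; total 471.
{South, West}: service 246 + fixed 254 = 500
{North, South, East, West, Central}: Z1→West 2·7=14, Z2→South 2·20=40, Z3→West 2·19=38, Z4→North 3·10=30, Z5→South 2·11=22, Z6→East 2·6=12. Service 156; fixed 485; total 641.
No other subset beats 452.

Open North, South and West; minimum total cost 452.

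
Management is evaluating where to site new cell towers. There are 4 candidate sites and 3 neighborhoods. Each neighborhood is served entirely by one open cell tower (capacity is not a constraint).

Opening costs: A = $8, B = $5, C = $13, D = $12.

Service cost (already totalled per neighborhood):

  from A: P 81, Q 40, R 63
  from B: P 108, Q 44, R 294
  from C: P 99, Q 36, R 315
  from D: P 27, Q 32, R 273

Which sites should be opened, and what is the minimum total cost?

For any fixed open set, each neighborhood goes to its cheapest open site; total = fixed + service.
{A, D}: P→D 27, Q→D 32, R→A 63. Service 122; fixed 20; total 142.
{A, B, D}: service 122 + fixed 25 = 147
{A, C, D}: P→D 27, Q→D 32, R→A 63. Service 122; fixed 33; total 155.
{A, B, C, D}: P→D 27, Q→D 32, R→A 63. Service 122; fixed 38; total 160.
No other subset beats 142.

Open A and D; minimum total cost 142.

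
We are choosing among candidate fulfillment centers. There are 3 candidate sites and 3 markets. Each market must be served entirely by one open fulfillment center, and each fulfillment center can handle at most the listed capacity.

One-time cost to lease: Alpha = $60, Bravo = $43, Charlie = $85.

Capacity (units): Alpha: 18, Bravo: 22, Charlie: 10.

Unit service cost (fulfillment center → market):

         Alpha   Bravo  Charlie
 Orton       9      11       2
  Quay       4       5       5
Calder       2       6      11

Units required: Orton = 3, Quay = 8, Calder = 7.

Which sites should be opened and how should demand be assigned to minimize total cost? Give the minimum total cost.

Minimum total cost: 133

Open {Alpha}: Orton→Alpha 9·3=27, Quay→Alpha 4·8=32, Calder→Alpha 2·7=14.
Loads: Alpha carries 18/18. Service 73; fixed 60; total 133.
Next best feasible plan costs 158.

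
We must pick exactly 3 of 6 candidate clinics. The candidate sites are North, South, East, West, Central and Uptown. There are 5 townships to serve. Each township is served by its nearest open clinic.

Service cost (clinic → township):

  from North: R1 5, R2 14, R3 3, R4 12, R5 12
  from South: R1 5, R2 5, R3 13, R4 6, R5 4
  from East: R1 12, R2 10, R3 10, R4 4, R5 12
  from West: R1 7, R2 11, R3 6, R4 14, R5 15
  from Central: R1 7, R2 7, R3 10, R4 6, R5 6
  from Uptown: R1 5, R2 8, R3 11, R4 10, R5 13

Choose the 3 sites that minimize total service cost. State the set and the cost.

With exactly 3 open, each township uses its cheapest among the chosen.
{North, South, East}: R1→North 5, R2→South 5, R3→North 3, R4→East 4, R5→South 4. Service cost 21.
{North, South, West}: service cost 23
{North, South, Central}: service cost 23
Among all 20 size-3 choices, {North, South, East} is lowest.

Choose North, South and East; total service cost 21.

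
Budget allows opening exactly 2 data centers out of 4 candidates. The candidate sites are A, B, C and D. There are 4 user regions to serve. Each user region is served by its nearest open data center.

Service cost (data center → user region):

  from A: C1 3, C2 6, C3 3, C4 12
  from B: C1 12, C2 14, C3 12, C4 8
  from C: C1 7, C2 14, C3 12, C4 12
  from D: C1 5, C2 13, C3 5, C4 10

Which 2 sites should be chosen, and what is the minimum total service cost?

With exactly 2 open, each user region uses its cheapest among the chosen.
{A, B}: C1→A 3, C2→A 6, C3→A 3, C4→B 8. Service cost 20.
{A, D}: service cost 22
{A, C}: service cost 24
Among all 6 size-2 choices, {A, B} is lowest.

Choose A and B; total service cost 20.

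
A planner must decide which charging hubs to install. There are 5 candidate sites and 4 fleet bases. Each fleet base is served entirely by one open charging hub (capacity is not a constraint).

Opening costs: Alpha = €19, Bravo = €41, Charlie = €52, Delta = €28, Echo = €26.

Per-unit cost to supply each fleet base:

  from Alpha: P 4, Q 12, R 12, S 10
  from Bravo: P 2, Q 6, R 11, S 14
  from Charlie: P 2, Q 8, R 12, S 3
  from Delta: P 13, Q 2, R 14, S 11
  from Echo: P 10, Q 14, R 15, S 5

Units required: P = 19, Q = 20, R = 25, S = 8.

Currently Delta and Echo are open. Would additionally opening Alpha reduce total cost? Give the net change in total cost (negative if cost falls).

Yes — net change −145 (cost falls by 145).

Current service cost with {Delta, Echo}: 620.
Adding Alpha: each fleet base re-picks its cheapest; new service cost 456, saving 164.
Extra fixed cost: 19. Net change = 19 − 164 = -145.
(Totals: 674 → 529.)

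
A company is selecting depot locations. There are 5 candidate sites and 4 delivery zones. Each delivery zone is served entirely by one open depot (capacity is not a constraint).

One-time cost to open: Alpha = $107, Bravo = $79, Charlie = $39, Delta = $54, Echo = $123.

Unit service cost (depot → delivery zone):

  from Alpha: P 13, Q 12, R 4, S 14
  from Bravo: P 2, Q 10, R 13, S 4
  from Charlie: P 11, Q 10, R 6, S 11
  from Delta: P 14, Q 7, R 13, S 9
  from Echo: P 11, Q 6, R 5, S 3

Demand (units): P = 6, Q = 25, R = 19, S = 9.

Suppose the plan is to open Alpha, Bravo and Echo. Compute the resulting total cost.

Each delivery zone is assigned to its cheapest site among the open ones.
{Alpha, Bravo, Echo}: P→Bravo 2·6=12, Q→Echo 6·25=150, R→Alpha 4·19=76, S→Echo 3·9=27. Service 265; fixed 309; total 574.

Total cost: 574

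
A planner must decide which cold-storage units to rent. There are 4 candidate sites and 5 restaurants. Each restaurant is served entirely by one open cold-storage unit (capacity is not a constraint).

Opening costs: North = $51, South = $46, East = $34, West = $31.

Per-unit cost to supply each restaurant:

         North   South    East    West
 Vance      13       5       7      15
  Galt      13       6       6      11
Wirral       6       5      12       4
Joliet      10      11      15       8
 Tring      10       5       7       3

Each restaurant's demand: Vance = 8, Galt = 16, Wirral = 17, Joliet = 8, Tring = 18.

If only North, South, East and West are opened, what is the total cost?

Total cost: 484

Each restaurant is assigned to its cheapest site among the open ones.
{North, South, East, West}: Vance→South 5·8=40, Galt→South 6·16=96, Wirral→West 4·17=68, Joliet→West 8·8=64, Tring→West 3·18=54. Service 322; fixed 162; total 484.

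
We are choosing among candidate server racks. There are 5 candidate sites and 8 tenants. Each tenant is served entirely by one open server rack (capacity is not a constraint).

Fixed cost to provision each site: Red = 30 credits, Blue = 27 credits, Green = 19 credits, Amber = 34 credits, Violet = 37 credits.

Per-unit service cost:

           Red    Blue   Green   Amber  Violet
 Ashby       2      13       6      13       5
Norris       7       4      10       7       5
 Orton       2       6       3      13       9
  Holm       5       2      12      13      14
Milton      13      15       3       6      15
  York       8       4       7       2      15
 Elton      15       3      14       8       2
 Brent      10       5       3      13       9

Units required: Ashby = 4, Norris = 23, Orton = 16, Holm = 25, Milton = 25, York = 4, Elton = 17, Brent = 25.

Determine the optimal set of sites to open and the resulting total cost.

For any fixed open set, each tenant goes to its cheapest open site; total = fixed + service.
{Red, Blue, Green}: Ashby→Red 2·4=8, Norris→Blue 4·23=92, Orton→Red 2·16=32, Holm→Blue 2·25=50, Milton→Green 3·25=75, York→Blue 4·4=16, Elton→Blue 3·17=51, Brent→Green 3·25=75. Service 399; fixed 76; total 475.
{Blue, Green}: service 431 + fixed 46 = 477
{Blue, Green, Violet}: service 410 + fixed 83 = 493
{Red, Blue, Green, Amber, Violet}: Ashby→Red 2·4=8, Norris→Blue 4·23=92, Orton→Red 2·16=32, Holm→Blue 2·25=50, Milton→Green 3·25=75, York→Amber 2·4=8, Elton→Violet 2·17=34, Brent→Green 3·25=75. Service 374; fixed 147; total 521.
No other subset beats 475.

Open Red, Blue and Green; minimum total cost 475.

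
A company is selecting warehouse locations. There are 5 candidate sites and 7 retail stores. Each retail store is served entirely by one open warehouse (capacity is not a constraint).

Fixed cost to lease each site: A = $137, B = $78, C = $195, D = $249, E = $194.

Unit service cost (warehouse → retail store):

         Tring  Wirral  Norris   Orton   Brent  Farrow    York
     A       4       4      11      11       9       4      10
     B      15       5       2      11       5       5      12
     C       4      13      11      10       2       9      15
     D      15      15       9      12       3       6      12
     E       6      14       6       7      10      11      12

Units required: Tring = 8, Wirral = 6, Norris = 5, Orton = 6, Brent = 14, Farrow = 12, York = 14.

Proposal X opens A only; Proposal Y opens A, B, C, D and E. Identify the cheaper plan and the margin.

Proposal X is cheaper by 549.

Proposal X: {A}: Tring→A 4·8=32, Wirral→A 4·6=24, Norris→A 11·5=55, Orton→A 11·6=66, Brent→A 9·14=126, Farrow→A 4·12=48, York→A 10·14=140. Service 491; fixed 137; total 628.
Proposal Y: {A, B, C, D, E}: Tring→A 4·8=32, Wirral→A 4·6=24, Norris→B 2·5=10, Orton→E 7·6=42, Brent→C 2·14=28, Farrow→A 4·12=48, York→A 10·14=140. Service 324; fixed 853; total 1177.
Difference: |628 − 1177| = 549.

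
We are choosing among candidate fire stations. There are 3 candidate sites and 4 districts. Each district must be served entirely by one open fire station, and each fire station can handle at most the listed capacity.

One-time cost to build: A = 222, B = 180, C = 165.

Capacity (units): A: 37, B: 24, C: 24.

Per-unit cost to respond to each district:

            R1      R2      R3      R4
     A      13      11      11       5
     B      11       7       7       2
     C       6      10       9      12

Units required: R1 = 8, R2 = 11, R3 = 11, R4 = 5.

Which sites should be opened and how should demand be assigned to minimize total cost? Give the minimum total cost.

Minimum total cost: 579

Open {B, C}: R1→C 6·8=48, R2→B 7·11=77, R3→C 9·11=99, R4→B 2·5=10.
Loads: B carries 16/24, C carries 19/24. Service 234; fixed 345; total 579.
Next best feasible plan costs 590.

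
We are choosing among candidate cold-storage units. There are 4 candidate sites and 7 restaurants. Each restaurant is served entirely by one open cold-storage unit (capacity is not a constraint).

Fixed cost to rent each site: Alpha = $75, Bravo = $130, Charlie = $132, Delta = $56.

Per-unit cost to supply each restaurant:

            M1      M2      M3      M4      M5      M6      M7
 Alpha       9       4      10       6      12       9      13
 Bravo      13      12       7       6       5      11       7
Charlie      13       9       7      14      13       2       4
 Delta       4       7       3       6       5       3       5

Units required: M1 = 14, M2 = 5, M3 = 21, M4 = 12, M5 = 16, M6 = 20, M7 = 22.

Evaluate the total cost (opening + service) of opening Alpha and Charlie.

Each restaurant is assigned to its cheapest site among the open ones.
{Alpha, Charlie}: M1→Alpha 9·14=126, M2→Alpha 4·5=20, M3→Charlie 7·21=147, M4→Alpha 6·12=72, M5→Alpha 12·16=192, M6→Charlie 2·20=40, M7→Charlie 4·22=88. Service 685; fixed 207; total 892.

Total cost: 892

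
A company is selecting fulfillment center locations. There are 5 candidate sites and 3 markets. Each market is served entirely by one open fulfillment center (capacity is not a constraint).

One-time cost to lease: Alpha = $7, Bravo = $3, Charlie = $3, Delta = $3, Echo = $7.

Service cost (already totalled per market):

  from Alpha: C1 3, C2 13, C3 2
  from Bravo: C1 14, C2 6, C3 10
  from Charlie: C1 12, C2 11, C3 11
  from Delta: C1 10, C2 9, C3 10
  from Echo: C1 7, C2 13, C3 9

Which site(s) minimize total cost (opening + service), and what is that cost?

For any fixed open set, each market goes to its cheapest open site; total = fixed + service.
{Alpha, Bravo}: C1→Alpha 3, C2→Bravo 6, C3→Alpha 2. Service 11; fixed 10; total 21.
{Alpha, Bravo, Charlie}: C1→Alpha 3, C2→Bravo 6, C3→Alpha 2. Service 11; fixed 13; total 24.
{Alpha, Bravo, Delta}: C1→Alpha 3, C2→Bravo 6, C3→Alpha 2. Service 11; fixed 13; total 24.
{Alpha, Bravo, Charlie, Delta, Echo}: C1→Alpha 3, C2→Bravo 6, C3→Alpha 2. Service 11; fixed 23; total 34.
No other subset beats 21.

Open Alpha and Bravo; minimum total cost 21.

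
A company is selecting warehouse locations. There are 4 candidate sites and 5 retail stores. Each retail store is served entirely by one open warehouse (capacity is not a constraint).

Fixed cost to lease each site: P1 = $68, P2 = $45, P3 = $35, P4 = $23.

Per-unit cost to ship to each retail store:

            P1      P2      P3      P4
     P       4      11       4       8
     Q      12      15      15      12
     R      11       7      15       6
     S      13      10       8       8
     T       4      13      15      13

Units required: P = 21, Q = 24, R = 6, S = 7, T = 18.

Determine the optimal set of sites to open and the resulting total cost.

Open P1 and P4; minimum total cost 627.

For any fixed open set, each retail store goes to its cheapest open site; total = fixed + service.
{P1, P4}: P→P1 4·21=84, Q→P1 12·24=288, R→P4 6·6=36, S→P4 8·7=56, T→P1 4·18=72. Service 536; fixed 91; total 627.
{P1, P3, P4}: P→P1 4·21=84, Q→P1 12·24=288, R→P4 6·6=36, S→P3 8·7=56, T→P1 4·18=72. Service 536; fixed 126; total 662.
{P1}: service 601 + fixed 68 = 669
{P1, P2, P3, P4}: P→P1 4·21=84, Q→P1 12·24=288, R→P4 6·6=36, S→P3 8·7=56, T→P1 4·18=72. Service 536; fixed 171; total 707.
(All 15 nonempty subsets were checked; P1 and P4 is lowest.)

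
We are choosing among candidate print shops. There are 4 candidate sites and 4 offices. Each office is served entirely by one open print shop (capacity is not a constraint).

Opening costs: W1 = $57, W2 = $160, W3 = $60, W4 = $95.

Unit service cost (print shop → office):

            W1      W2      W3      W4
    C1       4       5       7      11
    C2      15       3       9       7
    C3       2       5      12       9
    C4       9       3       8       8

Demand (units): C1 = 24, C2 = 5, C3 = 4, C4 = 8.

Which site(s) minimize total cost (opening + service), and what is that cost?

Open W1 only; minimum total cost 308.

For any fixed open set, each office goes to its cheapest open site; total = fixed + service.
{W1}: C1→W1 4·24=96, C2→W1 15·5=75, C3→W1 2·4=8, C4→W1 9·8=72. Service 251; fixed 57; total 308.
{W1, W3}: service 213 + fixed 117 = 330
{W2}: service 179 + fixed 160 = 339
{W1, W2, W3, W4}: service 143 + fixed 372 = 515
(All 15 nonempty subsets were checked; W1 only is lowest.)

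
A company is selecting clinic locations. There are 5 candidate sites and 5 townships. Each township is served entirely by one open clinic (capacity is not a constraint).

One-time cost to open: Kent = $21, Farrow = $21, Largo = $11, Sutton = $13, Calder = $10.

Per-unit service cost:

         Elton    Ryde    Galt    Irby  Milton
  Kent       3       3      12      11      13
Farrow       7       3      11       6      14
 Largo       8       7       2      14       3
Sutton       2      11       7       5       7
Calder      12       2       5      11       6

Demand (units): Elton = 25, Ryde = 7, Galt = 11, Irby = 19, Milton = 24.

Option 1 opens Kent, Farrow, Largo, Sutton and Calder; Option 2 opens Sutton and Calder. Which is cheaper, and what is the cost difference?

Option 1: {Kent, Farrow, Largo, Sutton, Calder}: Elton→Sutton 2·25=50, Ryde→Calder 2·7=14, Galt→Largo 2·11=22, Irby→Sutton 5·19=95, Milton→Largo 3·24=72. Service 253; fixed 76; total 329.
Option 2: {Sutton, Calder}: Elton→Sutton 2·25=50, Ryde→Calder 2·7=14, Galt→Calder 5·11=55, Irby→Sutton 5·19=95, Milton→Calder 6·24=144. Service 358; fixed 23; total 381.
Difference: |329 − 381| = 52.

Option 1 is cheaper by 52.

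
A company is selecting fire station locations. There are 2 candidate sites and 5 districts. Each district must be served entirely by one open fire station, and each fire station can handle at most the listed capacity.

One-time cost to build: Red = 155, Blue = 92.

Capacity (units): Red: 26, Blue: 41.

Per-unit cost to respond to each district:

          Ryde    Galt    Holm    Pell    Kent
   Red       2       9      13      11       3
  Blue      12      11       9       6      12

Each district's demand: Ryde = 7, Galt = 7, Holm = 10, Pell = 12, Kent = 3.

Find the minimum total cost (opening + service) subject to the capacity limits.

Open {Blue}: Ryde→Blue 12·7=84, Galt→Blue 11·7=77, Holm→Blue 9·10=90, Pell→Blue 6·12=72, Kent→Blue 12·3=36.
Loads: Blue carries 39/41. Service 359; fixed 92; total 451.
Next best feasible plan costs 495.

Minimum total cost: 451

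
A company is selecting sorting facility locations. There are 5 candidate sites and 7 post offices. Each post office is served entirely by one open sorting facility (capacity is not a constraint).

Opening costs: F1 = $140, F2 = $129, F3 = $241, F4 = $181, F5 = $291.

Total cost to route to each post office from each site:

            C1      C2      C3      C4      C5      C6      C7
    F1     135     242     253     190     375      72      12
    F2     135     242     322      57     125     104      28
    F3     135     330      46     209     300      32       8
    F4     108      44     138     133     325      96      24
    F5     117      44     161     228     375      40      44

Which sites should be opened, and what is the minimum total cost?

For any fixed open set, each post office goes to its cheapest open site; total = fixed + service.
{F2, F4}: C1→F4 108, C2→F4 44, C3→F4 138, C4→F2 57, C5→F2 125, C6→F4 96, C7→F4 24. Service 592; fixed 310; total 902.
{F2, F3, F4}: service 420 + fixed 551 = 971
{F2, F5}: service 572 + fixed 420 = 992
{F1, F2, F3, F4, F5}: service 420 + fixed 982 = 1402
No other subset beats 902.

Open F2 and F4; minimum total cost 902.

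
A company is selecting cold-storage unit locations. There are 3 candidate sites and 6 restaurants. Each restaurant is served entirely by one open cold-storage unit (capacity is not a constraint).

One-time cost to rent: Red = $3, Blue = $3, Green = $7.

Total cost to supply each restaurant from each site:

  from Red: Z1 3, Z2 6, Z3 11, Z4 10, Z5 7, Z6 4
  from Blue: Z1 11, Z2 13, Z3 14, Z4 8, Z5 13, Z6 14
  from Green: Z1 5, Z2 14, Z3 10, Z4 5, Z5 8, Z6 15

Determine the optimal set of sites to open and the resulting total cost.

Open Red only; minimum total cost 44.

For any fixed open set, each restaurant goes to its cheapest open site; total = fixed + service.
{Red}: Z1→Red 3, Z2→Red 6, Z3→Red 11, Z4→Red 10, Z5→Red 7, Z6→Red 4. Service 41; fixed 3; total 44.
{Red, Blue}: service 39 + fixed 6 = 45
{Red, Green}: Z1→Red 3, Z2→Red 6, Z3→Green 10, Z4→Green 5, Z5→Red 7, Z6→Red 4. Service 35; fixed 10; total 45.
{Red, Blue, Green}: service 35 + fixed 13 = 48
(All 7 nonempty subsets were checked; Red only is lowest.)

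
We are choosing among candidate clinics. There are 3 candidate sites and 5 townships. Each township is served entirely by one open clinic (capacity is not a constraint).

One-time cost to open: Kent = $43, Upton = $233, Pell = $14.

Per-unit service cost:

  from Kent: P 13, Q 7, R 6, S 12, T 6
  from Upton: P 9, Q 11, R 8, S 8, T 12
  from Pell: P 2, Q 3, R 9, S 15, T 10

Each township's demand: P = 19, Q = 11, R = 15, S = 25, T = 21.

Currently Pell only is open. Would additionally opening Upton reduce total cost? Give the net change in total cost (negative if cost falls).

Current service cost with {Pell}: 791.
Adding Upton: each township re-picks its cheapest; new service cost 601, saving 190.
Extra fixed cost: 233. Net change = 233 − 190 = 43.
(Totals: 805 → 848.)

No — net change +43 (cost rises by 43).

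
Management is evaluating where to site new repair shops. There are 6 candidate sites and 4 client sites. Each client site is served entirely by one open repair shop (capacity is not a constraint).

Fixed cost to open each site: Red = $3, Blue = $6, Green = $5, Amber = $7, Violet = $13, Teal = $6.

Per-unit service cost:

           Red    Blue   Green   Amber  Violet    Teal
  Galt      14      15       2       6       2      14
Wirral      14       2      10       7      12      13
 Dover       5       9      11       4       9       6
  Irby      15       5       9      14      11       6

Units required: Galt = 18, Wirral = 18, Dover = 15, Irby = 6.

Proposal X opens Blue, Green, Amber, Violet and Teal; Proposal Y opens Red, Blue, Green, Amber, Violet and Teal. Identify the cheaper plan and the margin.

Proposal X is cheaper by 3.

Proposal X: {Blue, Green, Amber, Violet, Teal}: Galt→Green 2·18=36, Wirral→Blue 2·18=36, Dover→Amber 4·15=60, Irby→Blue 5·6=30. Service 162; fixed 37; total 199.
Proposal Y: {Red, Blue, Green, Amber, Violet, Teal}: Galt→Green 2·18=36, Wirral→Blue 2·18=36, Dover→Amber 4·15=60, Irby→Blue 5·6=30. Service 162; fixed 40; total 202.
Difference: |199 − 202| = 3.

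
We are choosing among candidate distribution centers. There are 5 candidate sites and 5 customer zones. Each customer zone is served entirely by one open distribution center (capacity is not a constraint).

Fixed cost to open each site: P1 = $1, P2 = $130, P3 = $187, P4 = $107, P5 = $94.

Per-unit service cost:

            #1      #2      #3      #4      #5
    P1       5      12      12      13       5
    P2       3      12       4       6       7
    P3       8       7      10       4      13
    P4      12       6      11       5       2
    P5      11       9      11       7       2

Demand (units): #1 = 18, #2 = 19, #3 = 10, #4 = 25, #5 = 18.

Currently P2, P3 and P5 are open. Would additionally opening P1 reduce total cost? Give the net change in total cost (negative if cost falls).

Current service cost with {P2, P3, P5}: 363.
Adding P1: each customer zone re-picks its cheapest; new service cost 363, saving 0.
Extra fixed cost: 1. Net change = 1 − 0 = 1.
(Totals: 774 → 775.)

No — net change +1 (cost rises by 1).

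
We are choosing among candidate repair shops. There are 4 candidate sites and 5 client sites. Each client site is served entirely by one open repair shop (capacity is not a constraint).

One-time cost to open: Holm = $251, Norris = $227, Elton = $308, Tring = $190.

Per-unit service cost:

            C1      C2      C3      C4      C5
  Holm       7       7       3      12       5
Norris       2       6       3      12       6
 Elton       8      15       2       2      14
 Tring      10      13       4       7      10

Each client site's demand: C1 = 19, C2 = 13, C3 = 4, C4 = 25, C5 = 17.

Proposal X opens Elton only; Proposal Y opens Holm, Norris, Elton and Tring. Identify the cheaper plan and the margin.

Proposal X: {Elton}: C1→Elton 8·19=152, C2→Elton 15·13=195, C3→Elton 2·4=8, C4→Elton 2·25=50, C5→Elton 14·17=238. Service 643; fixed 308; total 951.
Proposal Y: {Holm, Norris, Elton, Tring}: C1→Norris 2·19=38, C2→Norris 6·13=78, C3→Elton 2·4=8, C4→Elton 2·25=50, C5→Holm 5·17=85. Service 259; fixed 976; total 1235.
Difference: |951 − 1235| = 284.

Proposal X is cheaper by 284.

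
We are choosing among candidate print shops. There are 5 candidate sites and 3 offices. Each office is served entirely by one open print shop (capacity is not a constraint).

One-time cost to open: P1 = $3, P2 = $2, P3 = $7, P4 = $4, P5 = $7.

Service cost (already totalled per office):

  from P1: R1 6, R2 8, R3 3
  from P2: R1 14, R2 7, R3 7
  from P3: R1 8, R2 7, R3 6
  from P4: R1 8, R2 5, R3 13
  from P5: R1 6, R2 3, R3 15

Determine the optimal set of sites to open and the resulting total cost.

For any fixed open set, each office goes to its cheapest open site; total = fixed + service.
{P1}: R1→P1 6, R2→P1 8, R3→P1 3. Service 17; fixed 3; total 20.
{P1, P2}: R1→P1 6, R2→P2 7, R3→P1 3. Service 16; fixed 5; total 21.
{P1, P4}: R1→P1 6, R2→P4 5, R3→P1 3. Service 14; fixed 7; total 21.
{P1, P2, P3, P4, P5}: service 12 + fixed 23 = 35
No other subset beats 20.

Open P1 only; minimum total cost 20.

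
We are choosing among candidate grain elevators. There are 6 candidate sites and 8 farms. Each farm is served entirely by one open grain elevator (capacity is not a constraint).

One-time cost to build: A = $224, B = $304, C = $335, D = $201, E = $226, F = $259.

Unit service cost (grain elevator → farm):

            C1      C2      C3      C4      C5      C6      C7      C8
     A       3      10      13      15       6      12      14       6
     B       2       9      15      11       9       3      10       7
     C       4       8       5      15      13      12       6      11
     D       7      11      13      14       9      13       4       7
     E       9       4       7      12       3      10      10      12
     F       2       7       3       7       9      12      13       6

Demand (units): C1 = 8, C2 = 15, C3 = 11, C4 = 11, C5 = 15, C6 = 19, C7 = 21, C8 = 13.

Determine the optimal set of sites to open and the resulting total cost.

Open D and E; minimum total cost 1162.

For any fixed open set, each farm goes to its cheapest open site; total = fixed + service.
{D, E}: C1→D 7·8=56, C2→E 4·15=60, C3→E 7·11=77, C4→E 12·11=132, C5→E 3·15=45, C6→E 10·19=190, C7→D 4·21=84, C8→D 7·13=91. Service 735; fixed 427; total 1162.
{E}: service 942 + fixed 226 = 1168
{E, F}: C1→F 2·8=16, C2→E 4·15=60, C3→F 3·11=33, C4→F 7·11=77, C5→E 3·15=45, C6→E 10·19=190, C7→E 10·21=210, C8→F 6·13=78. Service 709; fixed 485; total 1194.
{A, B, C, D, E, F}: C1→B 2·8=16, C2→E 4·15=60, C3→F 3·11=33, C4→F 7·11=77, C5→E 3·15=45, C6→B 3·19=57, C7→D 4·21=84, C8→A 6·13=78. Service 450; fixed 1549; total 1999.
No other subset beats 1162.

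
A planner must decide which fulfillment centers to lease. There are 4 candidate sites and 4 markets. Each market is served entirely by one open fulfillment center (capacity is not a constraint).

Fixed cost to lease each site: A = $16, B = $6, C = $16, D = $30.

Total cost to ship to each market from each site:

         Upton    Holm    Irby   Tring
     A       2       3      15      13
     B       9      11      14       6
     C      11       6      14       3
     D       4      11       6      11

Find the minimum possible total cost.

Minimum total cost: 46

For any fixed open set, each market goes to its cheapest open site; total = fixed + service.
{B}: Upton→B 9, Holm→B 11, Irby→B 14, Tring→B 6. Service 40; fixed 6; total 46.
{A, B}: Upton→A 2, Holm→A 3, Irby→B 14, Tring→B 6. Service 25; fixed 22; total 47.
{A}: service 33 + fixed 16 = 49
{A, B, C, D}: service 14 + fixed 68 = 82
No other subset beats 46.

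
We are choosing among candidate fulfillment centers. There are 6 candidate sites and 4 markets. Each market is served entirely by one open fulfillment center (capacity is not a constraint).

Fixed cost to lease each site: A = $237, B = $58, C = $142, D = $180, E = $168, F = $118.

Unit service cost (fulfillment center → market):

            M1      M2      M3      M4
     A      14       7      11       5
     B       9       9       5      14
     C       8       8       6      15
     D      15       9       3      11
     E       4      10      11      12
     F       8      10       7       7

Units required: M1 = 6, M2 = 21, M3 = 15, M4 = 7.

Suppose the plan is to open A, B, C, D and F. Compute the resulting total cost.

Each market is assigned to its cheapest site among the open ones.
{A, B, C, D, F}: M1→C 8·6=48, M2→A 7·21=147, M3→D 3·15=45, M4→A 5·7=35. Service 275; fixed 735; total 1010.

Total cost: 1010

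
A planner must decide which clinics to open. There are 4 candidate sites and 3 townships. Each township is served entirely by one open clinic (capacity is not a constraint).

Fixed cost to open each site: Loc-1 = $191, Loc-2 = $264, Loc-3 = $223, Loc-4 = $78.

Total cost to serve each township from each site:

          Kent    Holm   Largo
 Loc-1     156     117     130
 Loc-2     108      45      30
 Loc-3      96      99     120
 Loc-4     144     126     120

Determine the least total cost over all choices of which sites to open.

For any fixed open set, each township goes to its cheapest open site; total = fixed + service.
{Loc-2}: Kent→Loc-2 108, Holm→Loc-2 45, Largo→Loc-2 30. Service 183; fixed 264; total 447.
{Loc-4}: service 390 + fixed 78 = 468
{Loc-2, Loc-4}: Kent→Loc-2 108, Holm→Loc-2 45, Largo→Loc-2 30. Service 183; fixed 342; total 525.
{Loc-1, Loc-2, Loc-3, Loc-4}: Kent→Loc-3 96, Holm→Loc-2 45, Largo→Loc-2 30. Service 171; fixed 756; total 927.
(All 15 nonempty subsets were checked; Loc-2 only is lowest.)

Minimum total cost: 447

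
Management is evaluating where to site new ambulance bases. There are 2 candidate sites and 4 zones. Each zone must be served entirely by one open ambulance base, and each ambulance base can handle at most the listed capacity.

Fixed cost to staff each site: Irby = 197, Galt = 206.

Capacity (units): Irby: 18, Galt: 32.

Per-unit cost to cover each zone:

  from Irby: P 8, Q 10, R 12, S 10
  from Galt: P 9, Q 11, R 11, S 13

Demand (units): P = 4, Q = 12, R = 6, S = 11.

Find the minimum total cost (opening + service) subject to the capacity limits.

Minimum total cost: 743

Open {Irby, Galt}: P→Irby 8·4=32, Q→Galt 11·12=132, R→Galt 11·6=66, S→Irby 10·11=110.
Loads: Irby carries 15/18, Galt carries 18/32. Service 340; fixed 403; total 743.
Next best feasible plan costs 747.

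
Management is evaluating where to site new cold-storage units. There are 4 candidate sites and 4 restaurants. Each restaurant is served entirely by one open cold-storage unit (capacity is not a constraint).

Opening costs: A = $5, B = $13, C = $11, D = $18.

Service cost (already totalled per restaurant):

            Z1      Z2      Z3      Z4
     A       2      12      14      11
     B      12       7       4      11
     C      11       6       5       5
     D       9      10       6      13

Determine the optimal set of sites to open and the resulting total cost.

Open A and C; minimum total cost 34.

For any fixed open set, each restaurant goes to its cheapest open site; total = fixed + service.
{A, C}: Z1→A 2, Z2→C 6, Z3→C 5, Z4→C 5. Service 18; fixed 16; total 34.
{C}: Z1→C 11, Z2→C 6, Z3→C 5, Z4→C 5. Service 27; fixed 11; total 38.
{A, B}: Z1→A 2, Z2→B 7, Z3→B 4, Z4→A 11. Service 24; fixed 18; total 42.
{A, B, C, D}: service 17 + fixed 47 = 64
No other subset beats 34.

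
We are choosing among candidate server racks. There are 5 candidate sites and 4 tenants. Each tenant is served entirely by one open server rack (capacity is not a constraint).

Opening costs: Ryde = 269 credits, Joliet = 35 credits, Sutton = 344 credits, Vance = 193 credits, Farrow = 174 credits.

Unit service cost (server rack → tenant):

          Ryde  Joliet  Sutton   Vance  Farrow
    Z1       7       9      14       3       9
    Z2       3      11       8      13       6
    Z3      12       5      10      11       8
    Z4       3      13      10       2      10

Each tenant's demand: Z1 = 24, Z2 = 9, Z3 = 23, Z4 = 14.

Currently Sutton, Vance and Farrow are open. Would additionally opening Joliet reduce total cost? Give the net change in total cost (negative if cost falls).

Yes — net change −34 (cost falls by 34).

Current service cost with {Sutton, Vance, Farrow}: 338.
Adding Joliet: each tenant re-picks its cheapest; new service cost 269, saving 69.
Extra fixed cost: 35. Net change = 35 − 69 = -34.
(Totals: 1049 → 1015.)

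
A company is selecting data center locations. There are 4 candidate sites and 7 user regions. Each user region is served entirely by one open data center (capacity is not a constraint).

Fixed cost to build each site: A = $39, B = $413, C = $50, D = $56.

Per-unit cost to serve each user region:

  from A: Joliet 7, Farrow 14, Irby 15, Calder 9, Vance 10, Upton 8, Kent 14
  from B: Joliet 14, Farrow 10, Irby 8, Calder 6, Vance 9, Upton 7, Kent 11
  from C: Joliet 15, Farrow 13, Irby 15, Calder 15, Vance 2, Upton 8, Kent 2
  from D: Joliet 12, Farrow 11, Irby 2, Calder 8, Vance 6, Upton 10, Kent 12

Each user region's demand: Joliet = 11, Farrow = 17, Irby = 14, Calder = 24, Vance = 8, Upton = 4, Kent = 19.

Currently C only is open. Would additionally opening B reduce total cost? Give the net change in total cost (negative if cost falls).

No — net change +33 (cost rises by 33).

Current service cost with {C}: 1042.
Adding B: each user region re-picks its cheapest; new service cost 662, saving 380.
Extra fixed cost: 413. Net change = 413 − 380 = 33.
(Totals: 1092 → 1125.)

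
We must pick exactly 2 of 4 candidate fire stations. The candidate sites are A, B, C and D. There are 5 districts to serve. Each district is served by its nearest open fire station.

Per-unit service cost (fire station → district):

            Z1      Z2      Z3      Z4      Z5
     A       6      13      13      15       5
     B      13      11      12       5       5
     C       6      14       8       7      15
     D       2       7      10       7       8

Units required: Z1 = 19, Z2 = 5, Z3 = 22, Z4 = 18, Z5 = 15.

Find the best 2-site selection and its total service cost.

With exactly 2 open, each district uses its cheapest among the chosen.
{B, D}: Z1→D 2·19=38, Z2→D 7·5=35, Z3→D 10·22=220, Z4→B 5·18=90, Z5→B 5·15=75. Service cost 458.
{A, D}: service cost 494
{C, D}: service cost 495
Among all 6 size-2 choices, {B, D} is lowest.

Choose B and D; total service cost 458.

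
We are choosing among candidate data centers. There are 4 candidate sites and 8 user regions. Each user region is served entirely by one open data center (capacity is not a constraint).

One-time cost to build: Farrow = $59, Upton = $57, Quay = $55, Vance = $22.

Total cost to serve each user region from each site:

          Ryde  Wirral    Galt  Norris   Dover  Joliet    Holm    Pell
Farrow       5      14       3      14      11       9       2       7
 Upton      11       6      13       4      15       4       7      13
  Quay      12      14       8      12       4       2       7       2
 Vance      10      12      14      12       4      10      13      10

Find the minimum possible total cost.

For any fixed open set, each user region goes to its cheapest open site; total = fixed + service.
{Vance}: Ryde→Vance 10, Wirral→Vance 12, Galt→Vance 14, Norris→Vance 12, Dover→Vance 4, Joliet→Vance 10, Holm→Vance 13, Pell→Vance 10. Service 85; fixed 22; total 107.
{Quay}: Ryde→Quay 12, Wirral→Quay 14, Galt→Quay 8, Norris→Quay 12, Dover→Quay 4, Joliet→Quay 2, Holm→Quay 7, Pell→Quay 2. Service 61; fixed 55; total 116.
{Farrow}: Ryde→Farrow 5, Wirral→Farrow 14, Galt→Farrow 3, Norris→Farrow 14, Dover→Farrow 11, Joliet→Farrow 9, Holm→Farrow 2, Pell→Farrow 7. Service 65; fixed 59; total 124.
{Farrow, Upton, Quay, Vance}: service 28 + fixed 193 = 221
No other subset beats 107.

Minimum total cost: 107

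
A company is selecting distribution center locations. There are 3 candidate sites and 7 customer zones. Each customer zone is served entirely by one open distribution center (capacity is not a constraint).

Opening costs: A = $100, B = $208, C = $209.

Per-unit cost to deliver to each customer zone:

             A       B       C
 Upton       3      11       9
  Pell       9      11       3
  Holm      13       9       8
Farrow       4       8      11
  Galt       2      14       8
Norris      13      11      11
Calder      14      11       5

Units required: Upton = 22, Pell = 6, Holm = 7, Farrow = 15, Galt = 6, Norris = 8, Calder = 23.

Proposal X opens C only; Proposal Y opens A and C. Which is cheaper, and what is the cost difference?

Proposal X: {C}: Upton→C 9·22=198, Pell→C 3·6=18, Holm→C 8·7=56, Farrow→C 11·15=165, Galt→C 8·6=48, Norris→C 11·8=88, Calder→C 5·23=115. Service 688; fixed 209; total 897.
Proposal Y: {A, C}: Upton→A 3·22=66, Pell→C 3·6=18, Holm→C 8·7=56, Farrow→A 4·15=60, Galt→A 2·6=12, Norris→C 11·8=88, Calder→C 5·23=115. Service 415; fixed 309; total 724.
Difference: |897 − 724| = 173.

Proposal Y is cheaper by 173.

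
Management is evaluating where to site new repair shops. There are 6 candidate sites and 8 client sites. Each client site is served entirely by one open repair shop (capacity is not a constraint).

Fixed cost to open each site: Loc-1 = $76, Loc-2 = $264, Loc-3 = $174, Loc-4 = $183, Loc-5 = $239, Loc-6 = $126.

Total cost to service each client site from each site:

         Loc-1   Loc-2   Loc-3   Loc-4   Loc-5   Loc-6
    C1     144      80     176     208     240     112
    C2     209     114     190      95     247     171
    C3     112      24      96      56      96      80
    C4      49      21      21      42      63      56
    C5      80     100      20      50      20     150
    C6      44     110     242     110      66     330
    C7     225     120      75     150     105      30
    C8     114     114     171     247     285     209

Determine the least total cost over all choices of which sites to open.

For any fixed open set, each client site goes to its cheapest open site; total = fixed + service.
{Loc-1, Loc-6}: C1→Loc-6 112, C2→Loc-6 171, C3→Loc-6 80, C4→Loc-1 49, C5→Loc-1 80, C6→Loc-1 44, C7→Loc-6 30, C8→Loc-1 114. Service 680; fixed 202; total 882.
{Loc-1, Loc-4, Loc-6}: C1→Loc-6 112, C2→Loc-4 95, C3→Loc-4 56, C4→Loc-4 42, C5→Loc-4 50, C6→Loc-1 44, C7→Loc-6 30, C8→Loc-1 114. Service 543; fixed 385; total 928.
{Loc-1, Loc-2}: service 597 + fixed 340 = 937
{Loc-1, Loc-2, Loc-3, Loc-4, Loc-5, Loc-6}: service 428 + fixed 1062 = 1490
No other subset beats 882.

Minimum total cost: 882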